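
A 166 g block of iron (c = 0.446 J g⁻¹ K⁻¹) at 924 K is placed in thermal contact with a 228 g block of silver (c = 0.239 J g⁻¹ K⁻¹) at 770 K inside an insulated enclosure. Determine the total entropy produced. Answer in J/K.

ΔS_total = 0.516 J/K

Energy balance: T_f = (m₁c₁T₁ + m₂c₂T₂)/(m₁c₁ + m₂c₂) = 858.71 K.
ΔS₁ = m₁c₁ ln(T_f/T₁) = 74.036 × ln(858.71/924) = -5.426 J/K.
ΔS₂ = m₂c₂ ln(T_f/T₂) = 54.492 × ln(858.71/770) = 5.942 J/K.
ΔS_total = -5.426 + 5.942 = 0.516 J/K.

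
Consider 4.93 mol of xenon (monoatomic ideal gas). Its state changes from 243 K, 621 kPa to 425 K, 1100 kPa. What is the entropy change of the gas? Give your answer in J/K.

ΔS = 33.8 J/K

ΔS = nC_p ln(T₂/T₁) − nR ln(P₂/P₁), with C_p = 5R/2 = 20.79 J mol⁻¹ K⁻¹ for a monoatomic ideal gas.
ΔS = 4.93 × [20.79 × ln(425/243) − 8.314 × ln(1100/621)] = 33.8 J/K.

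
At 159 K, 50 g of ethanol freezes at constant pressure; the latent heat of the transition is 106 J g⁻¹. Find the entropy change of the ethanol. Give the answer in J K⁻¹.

ΔS = -33.3 J/K

Heat released by the substance: Q = −mL = −50 × 106 = −5300 J.
At constant T, ΔS = Q_rev/T = −5300 / 159 = -33.3 J/K.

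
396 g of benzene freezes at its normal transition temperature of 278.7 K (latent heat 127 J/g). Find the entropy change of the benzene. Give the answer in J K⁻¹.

ΔS = -180 J/K

Heat released by the substance: Q = −mL = −396 × 127 = −50292 J.
At constant T, ΔS = Q_rev/T = −50292 / 278.7 = -180 J/K.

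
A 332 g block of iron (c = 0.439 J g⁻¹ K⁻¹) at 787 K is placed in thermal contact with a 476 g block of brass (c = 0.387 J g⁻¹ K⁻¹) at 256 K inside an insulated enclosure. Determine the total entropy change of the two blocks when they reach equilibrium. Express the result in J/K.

Energy balance: T_f = (m₁c₁T₁ + m₂c₂T₂)/(m₁c₁ + m₂c₂) = 490.55 K.
ΔS₁ = m₁c₁ ln(T_f/T₁) = 145.748 × ln(490.55/787) = -68.9 J/K.
ΔS₂ = m₂c₂ ln(T_f/T₂) = 184.212 × ln(490.55/256) = 119.8 J/K.
ΔS_total = -68.9 + 119.8 = 50.9 J/K.

ΔS_total = 50.9 J/K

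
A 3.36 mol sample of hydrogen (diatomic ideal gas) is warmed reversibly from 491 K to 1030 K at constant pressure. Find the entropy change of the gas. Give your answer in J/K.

At constant pressure, ΔS = nC_p ln(T₂/T₁) with C_p = 7R/2 = 29.1 J mol⁻¹ K⁻¹.
ΔS = 3.36 × 29.1 × ln(1030/491) = 72.4 J/K.

ΔS = 72.4 J/K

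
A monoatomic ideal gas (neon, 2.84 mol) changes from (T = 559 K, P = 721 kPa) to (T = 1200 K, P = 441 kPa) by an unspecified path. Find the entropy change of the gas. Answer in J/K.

ΔS = 56.7 J/K

ΔS = nC_p ln(T₂/T₁) − nR ln(P₂/P₁), with C_p = 5R/2 = 20.79 J mol⁻¹ K⁻¹ for a monoatomic ideal gas.
ΔS = 2.84 × [20.79 × ln(1200/559) − 8.314 × ln(441/721)] = 56.7 J/K.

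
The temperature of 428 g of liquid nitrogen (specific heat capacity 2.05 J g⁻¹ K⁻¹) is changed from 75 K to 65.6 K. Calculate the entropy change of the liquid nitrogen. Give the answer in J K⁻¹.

ΔS = ∫dQ_rev/T = m c ln(T₂/T₁) = 428 × 2.05 × ln(65.6/75) = -117 J/K.

ΔS = -117 J/K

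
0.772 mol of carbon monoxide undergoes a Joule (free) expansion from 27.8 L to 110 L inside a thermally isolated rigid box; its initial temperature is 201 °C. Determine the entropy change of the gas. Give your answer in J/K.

No heat is exchanged and no work is done, so the ideal-gas temperature stays constant.
Entropy is a state function; using a reversible isothermal path, ΔS_gas = nR ln(V₂/V₁) = 0.772 × 8.314 × ln(110/27.8) = 8.83 J/K.

ΔS_gas = 8.83 J/K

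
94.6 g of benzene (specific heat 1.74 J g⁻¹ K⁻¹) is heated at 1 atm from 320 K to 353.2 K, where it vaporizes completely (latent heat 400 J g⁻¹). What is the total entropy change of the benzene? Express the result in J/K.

Warming step: ΔS₁ = m c ln(T_tr/T_i) = 94.6 × 1.74 × ln(353.2/320) = 16.25 J/K.
Phase change: ΔS₂ = +mL/T_tr = 94.6 × 400 / 353.2 = 107.1 J/K.
ΔS_total = (16.25) + (107.1) = 123 J/K.

ΔS = 123 J/K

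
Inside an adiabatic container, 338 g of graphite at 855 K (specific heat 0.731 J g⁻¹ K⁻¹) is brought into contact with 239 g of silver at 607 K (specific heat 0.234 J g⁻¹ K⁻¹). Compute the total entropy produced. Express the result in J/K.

Energy balance: T_f = (m₁c₁T₁ + m₂c₂T₂)/(m₁c₁ + m₂c₂) = 809.23 K.
ΔS₁ = m₁c₁ ln(T_f/T₁) = 247.078 × ln(809.23/855) = -13.59 J/K.
ΔS₂ = m₂c₂ ln(T_f/T₂) = 55.926 × ln(809.23/607) = 16.08 J/K.
ΔS_total = -13.59 + 16.08 = 2.49 J/K.

ΔS_total = 2.49 J/K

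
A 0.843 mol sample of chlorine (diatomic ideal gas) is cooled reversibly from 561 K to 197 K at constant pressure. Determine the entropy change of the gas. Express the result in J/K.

At constant pressure, ΔS = nC_p ln(T₂/T₁) with C_p = 7R/2 = 29.1 J mol⁻¹ K⁻¹.
ΔS = 0.843 × 29.1 × ln(197/561) = -25.7 J/K.

ΔS = -25.7 J/K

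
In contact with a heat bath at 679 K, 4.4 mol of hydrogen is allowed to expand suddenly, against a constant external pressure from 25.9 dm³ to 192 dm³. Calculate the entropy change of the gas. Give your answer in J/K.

Entropy is a state function, so ΔS_gas depends only on the end states.
For an isothermal ideal gas ΔS_gas = nR ln(V₂/V₁) = 4.4 × 8.314 × ln(192/25.9) = 73.3 J/K.

ΔS_gas = 73.3 J/K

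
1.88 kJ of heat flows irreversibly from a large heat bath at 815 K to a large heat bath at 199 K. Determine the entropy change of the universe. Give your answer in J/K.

ΔS_total = 7.14 J/K

ΔS_hot = −Q/T_H = −1880/815 = -2.307 J/K and ΔS_cold = +Q/T_C = 1880/199 = 9.447 J/K.
ΔS_total = -2.307 + 9.447 = 7.14 J/K, positive as the second law requires.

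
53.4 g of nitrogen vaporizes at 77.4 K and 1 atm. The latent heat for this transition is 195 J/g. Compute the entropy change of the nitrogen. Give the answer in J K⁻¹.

Heat absorbed by the substance: Q = mL = 53.4 × 195 = 10413 J.
At constant T, ΔS = Q_rev/T = 10413 / 77.4 = 135 J/K.

ΔS = 135 J/K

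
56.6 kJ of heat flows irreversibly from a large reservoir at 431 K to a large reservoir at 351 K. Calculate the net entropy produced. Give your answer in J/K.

ΔS_total = 29.9 J/K

ΔS_hot = −Q/T_H = −56600/431 = -131.32 J/K and ΔS_cold = +Q/T_C = 56600/351 = 161.25 J/K.
ΔS_total = -131.32 + 161.25 = 29.9 J/K, positive as the second law requires.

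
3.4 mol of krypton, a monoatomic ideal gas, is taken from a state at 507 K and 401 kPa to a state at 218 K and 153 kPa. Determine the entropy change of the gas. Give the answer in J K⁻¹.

ΔS = nC_p ln(T₂/T₁) − nR ln(P₂/P₁), with C_p = 5R/2 = 20.79 J mol⁻¹ K⁻¹ for a monoatomic ideal gas.
ΔS = 3.4 × [20.79 × ln(218/507) − 8.314 × ln(153/401)] = -32.4 J/K.

ΔS = -32.4 J/K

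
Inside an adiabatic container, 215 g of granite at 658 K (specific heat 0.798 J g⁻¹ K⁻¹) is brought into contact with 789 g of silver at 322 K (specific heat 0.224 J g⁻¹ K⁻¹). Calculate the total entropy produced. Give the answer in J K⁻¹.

Energy balance: T_f = (m₁c₁T₁ + m₂c₂T₂)/(m₁c₁ + m₂c₂) = 487.51 K.
ΔS₁ = m₁c₁ ln(T_f/T₁) = 171.57 × ln(487.51/658) = -51.45 J/K.
ΔS₂ = m₂c₂ ln(T_f/T₂) = 176.736 × ln(487.51/322) = 73.3 J/K.
ΔS_total = -51.45 + 73.3 = 21.8 J/K.

ΔS_total = 21.8 J/K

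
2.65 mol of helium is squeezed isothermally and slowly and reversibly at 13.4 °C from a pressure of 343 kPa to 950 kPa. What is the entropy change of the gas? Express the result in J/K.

For an isothermal ideal gas ΔS_gas = nR ln(P₁/P₂) = 2.65 × 8.314 × ln(343/950) = -22.4 J/K.

ΔS_gas = -22.4 J/K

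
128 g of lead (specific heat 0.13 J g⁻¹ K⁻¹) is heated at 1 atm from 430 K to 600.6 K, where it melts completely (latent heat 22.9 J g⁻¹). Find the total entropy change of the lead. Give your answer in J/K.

Warming step: ΔS₁ = m c ln(T_tr/T_i) = 128 × 0.13 × ln(600.6/430) = 5.56 J/K.
Phase change: ΔS₂ = +mL/T_tr = 128 × 22.9 / 600.6 = 4.88 J/K.
ΔS_total = (5.56) + (4.88) = 10.4 J/K.

ΔS = 10.4 J/K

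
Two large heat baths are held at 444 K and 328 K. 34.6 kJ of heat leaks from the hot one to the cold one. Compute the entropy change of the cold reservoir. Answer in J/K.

ΔS_cold = 105 J/K

The cold reservoir gains heat Q, so ΔS_cold = +Q/T_C = 34600/328 = 105 J/K.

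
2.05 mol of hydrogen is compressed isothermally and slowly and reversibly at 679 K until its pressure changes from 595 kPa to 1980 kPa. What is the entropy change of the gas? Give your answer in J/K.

ΔS_gas = -20.5 J/K

For an isothermal ideal gas ΔS_gas = nR ln(P₁/P₂) = 2.05 × 8.314 × ln(595/1980) = -20.5 J/K.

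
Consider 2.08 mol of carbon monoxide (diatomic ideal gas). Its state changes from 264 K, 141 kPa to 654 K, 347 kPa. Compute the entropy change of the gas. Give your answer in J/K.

ΔS = 39.3 J/K

ΔS = nC_p ln(T₂/T₁) − nR ln(P₂/P₁), with C_p = 7R/2 = 29.1 J mol⁻¹ K⁻¹ for a diatomic ideal gas.
ΔS = 2.08 × [29.1 × ln(654/264) − 8.314 × ln(347/141)] = 39.3 J/K.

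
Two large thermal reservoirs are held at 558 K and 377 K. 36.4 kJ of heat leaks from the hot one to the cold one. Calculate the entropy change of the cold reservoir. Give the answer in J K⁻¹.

The cold reservoir gains heat Q, so ΔS_cold = +Q/T_C = 36400/377 = 96.6 J/K.

ΔS_cold = 96.6 J/K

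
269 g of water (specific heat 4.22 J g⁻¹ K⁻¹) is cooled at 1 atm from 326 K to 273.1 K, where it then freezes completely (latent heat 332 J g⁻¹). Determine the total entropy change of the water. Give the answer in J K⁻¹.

ΔS = -528 J/K

Cooling step: ΔS₁ = m c ln(T_tr/T_i) = 269 × 4.22 × ln(273.1/326) = -201 J/K.
Phase change: ΔS₂ = −mL/T_tr = −269 × 332 / 273.1 = -327 J/K.
ΔS_total = (-201) + (-327) = -528 J/K.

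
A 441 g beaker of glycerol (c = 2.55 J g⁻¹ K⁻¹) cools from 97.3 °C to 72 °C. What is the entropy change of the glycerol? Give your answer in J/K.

In kelvin: T₁ = 370.45 K, T₂ = 345.15 K. ΔS = ∫dQ_rev/T = m c ln(T₂/T₁) = 441 × 2.55 × ln(345.15/370.45) = -79.5 J/K.

ΔS = -79.5 J/K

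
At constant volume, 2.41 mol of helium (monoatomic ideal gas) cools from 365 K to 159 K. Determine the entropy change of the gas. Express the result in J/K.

ΔS = -25 J/K

At constant volume, ΔS = nC_V ln(T₂/T₁) with C_V = 3R/2 = 12.47 J mol⁻¹ K⁻¹.
ΔS = 2.41 × 12.47 × ln(159/365) = -25 J/K.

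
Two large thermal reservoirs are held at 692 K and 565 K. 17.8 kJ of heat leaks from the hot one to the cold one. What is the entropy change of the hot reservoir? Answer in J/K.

ΔS_hot = -25.7 J/K

The hot reservoir loses heat Q, so ΔS_hot = −Q/T_H = −17800/692 = -25.7 J/K.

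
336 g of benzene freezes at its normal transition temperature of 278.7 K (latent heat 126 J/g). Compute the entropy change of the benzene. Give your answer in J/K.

ΔS = -152 J/K

Heat released by the substance: Q = −mL = −336 × 126 = −42336 J.
At constant T, ΔS = Q_rev/T = −42336 / 278.7 = -152 J/K.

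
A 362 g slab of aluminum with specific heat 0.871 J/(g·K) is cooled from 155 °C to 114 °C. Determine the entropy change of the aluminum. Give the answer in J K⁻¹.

In kelvin: T₁ = 428.15 K, T₂ = 387.15 K. ΔS = ∫dQ_rev/T = m c ln(T₂/T₁) = 362 × 0.871 × ln(387.15/428.15) = -31.7 J/K.

ΔS = -31.7 J/K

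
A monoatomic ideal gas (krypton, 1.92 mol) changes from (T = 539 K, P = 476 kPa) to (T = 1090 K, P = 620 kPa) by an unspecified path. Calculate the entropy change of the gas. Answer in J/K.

ΔS = 23.9 J/K

ΔS = nC_p ln(T₂/T₁) − nR ln(P₂/P₁), with C_p = 5R/2 = 20.79 J mol⁻¹ K⁻¹ for a monoatomic ideal gas.
ΔS = 1.92 × [20.79 × ln(1090/539) − 8.314 × ln(620/476)] = 23.9 J/K.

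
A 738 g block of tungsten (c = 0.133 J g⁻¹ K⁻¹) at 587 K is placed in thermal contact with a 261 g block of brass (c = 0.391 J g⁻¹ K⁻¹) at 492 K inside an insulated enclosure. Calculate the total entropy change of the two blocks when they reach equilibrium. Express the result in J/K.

Energy balance: T_f = (m₁c₁T₁ + m₂c₂T₂)/(m₁c₁ + m₂c₂) = 538.58 K.
ΔS₁ = m₁c₁ ln(T_f/T₁) = 98.154 × ln(538.58/587) = -8.4508 J/K.
ΔS₂ = m₂c₂ ln(T_f/T₂) = 102.051 × ln(538.58/492) = 9.2304 J/K.
ΔS_total = -8.4508 + 9.2304 = 0.78 J/K.

ΔS_total = 0.78 J/K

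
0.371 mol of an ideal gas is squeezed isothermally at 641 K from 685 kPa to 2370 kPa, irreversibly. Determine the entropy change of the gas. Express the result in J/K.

ΔS_gas = -3.83 J/K

Entropy is a state function, so ΔS_gas depends only on the end states.
For an isothermal ideal gas ΔS_gas = nR ln(P₁/P₂) = 0.371 × 8.314 × ln(685/2370) = -3.83 J/K.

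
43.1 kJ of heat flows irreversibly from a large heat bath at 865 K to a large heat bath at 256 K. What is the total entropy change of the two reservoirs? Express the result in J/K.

ΔS_total = 119 J/K

ΔS_hot = −Q/T_H = −43100/865 = -49.83 J/K and ΔS_cold = +Q/T_C = 43100/256 = 168.4 J/K.
ΔS_total = -49.83 + 168.4 = 119 J/K, positive as the second law requires.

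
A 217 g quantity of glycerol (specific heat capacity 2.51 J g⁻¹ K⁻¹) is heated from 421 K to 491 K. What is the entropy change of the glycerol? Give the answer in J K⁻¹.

ΔS = ∫dQ_rev/T = m c ln(T₂/T₁) = 217 × 2.51 × ln(491/421) = 83.8 J/K.

ΔS = 83.8 J/K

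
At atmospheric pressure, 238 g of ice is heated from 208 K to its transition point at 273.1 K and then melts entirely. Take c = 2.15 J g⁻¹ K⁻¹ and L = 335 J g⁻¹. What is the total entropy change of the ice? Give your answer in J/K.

Warming step: ΔS₁ = m c ln(T_tr/T_i) = 238 × 2.15 × ln(273.1/208) = 139.3 J/K.
Phase change: ΔS₂ = +mL/T_tr = 238 × 335 / 273.1 = 291.9 J/K.
ΔS_total = (139.3) + (291.9) = 431 J/K.

ΔS = 431 J/K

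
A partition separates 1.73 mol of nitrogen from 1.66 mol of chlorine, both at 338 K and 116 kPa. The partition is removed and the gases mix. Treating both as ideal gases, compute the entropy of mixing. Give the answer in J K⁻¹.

ΔS_mix = 19.5 J/K

Mole fractions: x_A = 1.73/3.39 = 0.51, x_B = 0.49.
ΔS_mix = −R(n_A ln x_A + n_B ln x_B) = −8.314 × (1.73 ln 0.51 + 1.66 ln 0.49) = 19.5 J/K.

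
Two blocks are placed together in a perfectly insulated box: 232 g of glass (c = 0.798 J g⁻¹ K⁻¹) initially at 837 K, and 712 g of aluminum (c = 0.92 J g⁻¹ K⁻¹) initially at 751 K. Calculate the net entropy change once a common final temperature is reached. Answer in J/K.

ΔS_total = 0.865 J/K

Energy balance: T_f = (m₁c₁T₁ + m₂c₂T₂)/(m₁c₁ + m₂c₂) = 769.95 K.
ΔS₁ = m₁c₁ ln(T_f/T₁) = 185.136 × ln(769.95/837) = -15.4585 J/K.
ΔS₂ = m₂c₂ ln(T_f/T₂) = 655.04 × ln(769.95/751) = 16.3239 J/K.
ΔS_total = -15.4585 + 16.3239 = 0.865 J/K.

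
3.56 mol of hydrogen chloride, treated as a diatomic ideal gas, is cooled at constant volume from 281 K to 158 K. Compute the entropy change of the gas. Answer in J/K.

ΔS = -42.6 J/K

At constant volume, ΔS = nC_V ln(T₂/T₁) with C_V = 5R/2 = 20.79 J mol⁻¹ K⁻¹.
ΔS = 3.56 × 20.79 × ln(158/281) = -42.6 J/K.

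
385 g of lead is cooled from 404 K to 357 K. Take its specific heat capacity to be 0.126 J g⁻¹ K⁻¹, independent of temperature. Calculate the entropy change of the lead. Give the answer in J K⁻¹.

ΔS = -6 J/K

ΔS = ∫dQ_rev/T = m c ln(T₂/T₁) = 385 × 0.126 × ln(357/404) = -6 J/K.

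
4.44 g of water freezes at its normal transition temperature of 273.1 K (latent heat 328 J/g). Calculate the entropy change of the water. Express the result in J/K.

ΔS = -5.33 J/K

Heat released by the substance: Q = −mL = −4.44 × 328 = −1456.32 J.
At constant T, ΔS = Q_rev/T = −1456.32 / 273.1 = -5.33 J/K.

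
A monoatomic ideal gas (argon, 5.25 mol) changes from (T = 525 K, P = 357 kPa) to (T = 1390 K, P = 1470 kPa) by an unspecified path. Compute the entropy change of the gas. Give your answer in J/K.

ΔS = nC_p ln(T₂/T₁) − nR ln(P₂/P₁), with C_p = 5R/2 = 20.79 J mol⁻¹ K⁻¹ for a monoatomic ideal gas.
ΔS = 5.25 × [20.79 × ln(1390/525) − 8.314 × ln(1470/357)] = 44.5 J/K.

ΔS = 44.5 J/K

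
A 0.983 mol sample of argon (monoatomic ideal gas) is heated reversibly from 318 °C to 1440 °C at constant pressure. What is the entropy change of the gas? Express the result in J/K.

ΔS = 21.7 J/K

In kelvin: T₁ = 591.15 K, T₂ = 1713.15 K. At constant pressure, ΔS = nC_p ln(T₂/T₁) with C_p = 5R/2 = 20.79 J mol⁻¹ K⁻¹.
ΔS = 0.983 × 20.79 × ln(1713.15/591.15) = 21.7 J/K.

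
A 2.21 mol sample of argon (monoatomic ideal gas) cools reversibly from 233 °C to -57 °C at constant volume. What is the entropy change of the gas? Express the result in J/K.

In kelvin: T₁ = 506.15 K, T₂ = 216.15 K. At constant volume, ΔS = nC_V ln(T₂/T₁) with C_V = 3R/2 = 12.47 J mol⁻¹ K⁻¹.
ΔS = 2.21 × 12.47 × ln(216.15/506.15) = -23.5 J/K.

ΔS = -23.5 J/K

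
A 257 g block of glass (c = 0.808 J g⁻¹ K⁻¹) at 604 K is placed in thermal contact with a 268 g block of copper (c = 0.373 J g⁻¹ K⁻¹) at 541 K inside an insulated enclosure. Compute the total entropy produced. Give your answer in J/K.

ΔS_total = 0.404 J/K

Energy balance: T_f = (m₁c₁T₁ + m₂c₂T₂)/(m₁c₁ + m₂c₂) = 583.53 K.
ΔS₁ = m₁c₁ ln(T_f/T₁) = 207.656 × ln(583.53/604) = -7.161 J/K.
ΔS₂ = m₂c₂ ln(T_f/T₂) = 99.964 × ln(583.53/541) = 7.565 J/K.
ΔS_total = -7.161 + 7.565 = 0.404 J/K.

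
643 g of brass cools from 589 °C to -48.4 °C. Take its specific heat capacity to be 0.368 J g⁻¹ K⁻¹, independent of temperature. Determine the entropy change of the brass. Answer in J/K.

In kelvin: T₁ = 862.15 K, T₂ = 224.75 K. ΔS = ∫dQ_rev/T = m c ln(T₂/T₁) = 643 × 0.368 × ln(224.75/862.15) = -318 J/K.

ΔS = -318 J/K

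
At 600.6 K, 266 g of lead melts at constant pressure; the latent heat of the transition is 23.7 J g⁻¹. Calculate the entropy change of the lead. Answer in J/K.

ΔS = 10.5 J/K

Heat absorbed by the substance: Q = mL = 266 × 23.7 = 6304.2 J.
At constant T, ΔS = Q_rev/T = 6304.2 / 600.6 = 10.5 J/K.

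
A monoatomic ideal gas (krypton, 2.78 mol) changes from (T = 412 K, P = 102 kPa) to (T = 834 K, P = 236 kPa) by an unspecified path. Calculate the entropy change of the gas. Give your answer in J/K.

ΔS = nC_p ln(T₂/T₁) − nR ln(P₂/P₁), with C_p = 5R/2 = 20.79 J mol⁻¹ K⁻¹ for a monoatomic ideal gas.
ΔS = 2.78 × [20.79 × ln(834/412) − 8.314 × ln(236/102)] = 21.4 J/K.

ΔS = 21.4 J/K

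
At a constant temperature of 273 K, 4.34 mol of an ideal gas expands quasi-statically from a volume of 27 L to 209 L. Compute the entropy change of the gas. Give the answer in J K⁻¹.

For an isothermal ideal gas ΔS_gas = nR ln(V₂/V₁) = 4.34 × 8.314 × ln(209/27) = 73.8 J/K.

ΔS_gas = 73.8 J/K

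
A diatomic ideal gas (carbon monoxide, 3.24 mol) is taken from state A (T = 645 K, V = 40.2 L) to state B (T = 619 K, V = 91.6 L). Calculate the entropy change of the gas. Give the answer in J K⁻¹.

Entropy is a state function: ΔS = nC_V ln(T₂/T₁) + nR ln(V₂/V₁), with C_V = 5R/2 = 20.79 J mol⁻¹ K⁻¹ for a diatomic ideal gas.
ΔS = 3.24 × [20.79 × ln(619/645) + 8.314 × ln(91.6/40.2)] = 19.4 J/K.

ΔS = 19.4 J/K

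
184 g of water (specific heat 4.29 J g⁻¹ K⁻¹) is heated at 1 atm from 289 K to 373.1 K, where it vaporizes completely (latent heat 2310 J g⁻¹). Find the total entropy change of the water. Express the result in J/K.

Warming step: ΔS₁ = m c ln(T_tr/T_i) = 184 × 4.29 × ln(373.1/289) = 201.6 J/K.
Phase change: ΔS₂ = +mL/T_tr = 184 × 2310 / 373.1 = 1139 J/K.
ΔS_total = (201.6) + (1139) = 1340 J/K.

ΔS = 1340 J/K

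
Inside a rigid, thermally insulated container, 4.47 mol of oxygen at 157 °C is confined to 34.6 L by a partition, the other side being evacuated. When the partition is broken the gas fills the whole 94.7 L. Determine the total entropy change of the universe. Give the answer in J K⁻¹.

ΔS_universe = 37.4 J/K

No heat is exchanged and no work is done, so the ideal-gas temperature stays constant.
Entropy is a state function; using a reversible isothermal path, ΔS_gas = nR ln(V₂/V₁) = 4.47 × 8.314 × ln(94.7/34.6) = 37.4 J/K.
The insulated surroundings exchange no heat, so ΔS_surr = 0 and ΔS_universe = ΔS_gas.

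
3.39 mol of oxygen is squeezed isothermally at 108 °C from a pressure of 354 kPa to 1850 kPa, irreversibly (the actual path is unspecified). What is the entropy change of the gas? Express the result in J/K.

ΔS_gas = -46.6 J/K

Entropy is a state function, so ΔS_gas depends only on the end states.
For an isothermal ideal gas ΔS_gas = nR ln(P₁/P₂) = 3.39 × 8.314 × ln(354/1850) = -46.6 J/K.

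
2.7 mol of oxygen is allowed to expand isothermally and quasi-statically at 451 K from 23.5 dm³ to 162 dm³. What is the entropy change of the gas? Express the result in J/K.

For an isothermal ideal gas ΔS_gas = nR ln(V₂/V₁) = 2.7 × 8.314 × ln(162/23.5) = 43.3 J/K.

ΔS_gas = 43.3 J/K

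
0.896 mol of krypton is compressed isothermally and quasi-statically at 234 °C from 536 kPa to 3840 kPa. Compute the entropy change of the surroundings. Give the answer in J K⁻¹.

ΔS_surr = 14.7 J/K

For an isothermal ideal gas ΔS_gas = nR ln(P₁/P₂) = 0.896 × 8.314 × ln(536/3840) = -14.7 J/K.
The process is reversible, so ΔS_surr = −ΔS_gas = 14.7 J/K and ΔS_universe = 0.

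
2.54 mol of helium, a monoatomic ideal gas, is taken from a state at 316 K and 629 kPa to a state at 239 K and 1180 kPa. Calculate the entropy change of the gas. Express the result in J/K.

ΔS = nC_p ln(T₂/T₁) − nR ln(P₂/P₁), with C_p = 5R/2 = 20.79 J mol⁻¹ K⁻¹ for a monoatomic ideal gas.
ΔS = 2.54 × [20.79 × ln(239/316) − 8.314 × ln(1180/629)] = -28 J/K.

ΔS = -28 J/K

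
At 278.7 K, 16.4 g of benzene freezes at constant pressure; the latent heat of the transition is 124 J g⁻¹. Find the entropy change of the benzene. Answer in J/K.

Heat released by the substance: Q = −mL = −16.4 × 124 = −2033.6 J.
At constant T, ΔS = Q_rev/T = −2033.6 / 278.7 = -7.3 J/K.

ΔS = -7.3 J/K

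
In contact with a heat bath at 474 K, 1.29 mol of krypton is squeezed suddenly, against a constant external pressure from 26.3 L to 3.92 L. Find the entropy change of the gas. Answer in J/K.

ΔS_gas = -20.4 J/K

Entropy is a state function, so ΔS_gas depends only on the end states.
For an isothermal ideal gas ΔS_gas = nR ln(V₂/V₁) = 1.29 × 8.314 × ln(3.92/26.3) = -20.4 J/K.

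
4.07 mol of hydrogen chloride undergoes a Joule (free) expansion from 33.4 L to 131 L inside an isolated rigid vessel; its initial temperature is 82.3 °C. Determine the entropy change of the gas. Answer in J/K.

ΔS_gas = 46.2 J/K

For an ideal gas in free expansion Q = 0 and W = 0, so T is unchanged.
Entropy is a state function; using a reversible isothermal path, ΔS_gas = nR ln(V₂/V₁) = 4.07 × 8.314 × ln(131/33.4) = 46.2 J/K.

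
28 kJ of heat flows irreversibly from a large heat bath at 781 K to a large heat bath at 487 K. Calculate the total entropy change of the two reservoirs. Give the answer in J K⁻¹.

ΔS_total = 21.6 J/K

ΔS_hot = −Q/T_H = −28000/781 = -35.85 J/K and ΔS_cold = +Q/T_C = 28000/487 = 57.49 J/K.
ΔS_total = -35.85 + 57.49 = 21.6 J/K, positive as the second law requires.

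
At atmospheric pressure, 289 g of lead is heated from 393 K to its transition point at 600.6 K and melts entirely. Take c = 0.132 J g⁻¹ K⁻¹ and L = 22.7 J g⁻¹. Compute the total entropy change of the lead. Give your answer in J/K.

Warming step: ΔS₁ = m c ln(T_tr/T_i) = 289 × 0.132 × ln(600.6/393) = 16.18 J/K.
Phase change: ΔS₂ = +mL/T_tr = 289 × 22.7 / 600.6 = 10.92 J/K.
ΔS_total = (16.18) + (10.92) = 27.1 J/K.

ΔS = 27.1 J/K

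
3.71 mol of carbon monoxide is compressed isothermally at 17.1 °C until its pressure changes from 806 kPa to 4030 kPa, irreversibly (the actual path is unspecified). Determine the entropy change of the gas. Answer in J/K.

ΔS_gas = -49.6 J/K

Entropy is a state function, so ΔS_gas depends only on the end states.
For an isothermal ideal gas ΔS_gas = nR ln(P₁/P₂) = 3.71 × 8.314 × ln(806/4030) = -49.6 J/K.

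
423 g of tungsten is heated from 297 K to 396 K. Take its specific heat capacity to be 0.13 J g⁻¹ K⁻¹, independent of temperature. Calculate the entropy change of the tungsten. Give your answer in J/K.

ΔS = 15.8 J/K

ΔS = ∫dQ_rev/T = m c ln(T₂/T₁) = 423 × 0.13 × ln(396/297) = 15.8 J/K.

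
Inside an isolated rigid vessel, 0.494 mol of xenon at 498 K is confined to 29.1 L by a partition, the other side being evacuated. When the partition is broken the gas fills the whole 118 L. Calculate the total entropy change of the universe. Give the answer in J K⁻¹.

ΔS_universe = 5.75 J/K

For an ideal gas in free expansion Q = 0 and W = 0, so T is unchanged.
Entropy is a state function; using a reversible isothermal path, ΔS_gas = nR ln(V₂/V₁) = 0.494 × 8.314 × ln(118/29.1) = 5.75 J/K.
The insulated surroundings exchange no heat, so ΔS_surr = 0 and ΔS_universe = ΔS_gas.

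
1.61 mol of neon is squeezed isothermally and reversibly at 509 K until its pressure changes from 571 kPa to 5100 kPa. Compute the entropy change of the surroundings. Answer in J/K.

For an isothermal ideal gas ΔS_gas = nR ln(P₁/P₂) = 1.61 × 8.314 × ln(571/5100) = -29.3 J/K.
The process is reversible, so ΔS_surr = −ΔS_gas = 29.3 J/K and ΔS_universe = 0.

ΔS_surr = 29.3 J/K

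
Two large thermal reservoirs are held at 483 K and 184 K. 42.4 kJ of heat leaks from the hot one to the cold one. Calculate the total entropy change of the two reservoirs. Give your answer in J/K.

ΔS_total = 143 J/K

ΔS_hot = −Q/T_H = −42400/483 = -87.78 J/K and ΔS_cold = +Q/T_C = 42400/184 = 230.4 J/K.
ΔS_total = -87.78 + 230.4 = 143 J/K, positive as the second law requires.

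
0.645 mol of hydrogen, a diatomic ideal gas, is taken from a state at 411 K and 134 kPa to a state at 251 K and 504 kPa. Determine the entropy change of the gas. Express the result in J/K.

ΔS = -16.4 J/K

ΔS = nC_p ln(T₂/T₁) − nR ln(P₂/P₁), with C_p = 7R/2 = 29.1 J mol⁻¹ K⁻¹ for a diatomic ideal gas.
ΔS = 0.645 × [29.1 × ln(251/411) − 8.314 × ln(504/134)] = -16.4 J/K.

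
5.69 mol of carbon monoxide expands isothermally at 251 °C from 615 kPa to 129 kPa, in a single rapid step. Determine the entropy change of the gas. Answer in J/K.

ΔS_gas = 73.9 J/K

Entropy is a state function, so ΔS_gas depends only on the end states.
For an isothermal ideal gas ΔS_gas = nR ln(P₁/P₂) = 5.69 × 8.314 × ln(615/129) = 73.9 J/K.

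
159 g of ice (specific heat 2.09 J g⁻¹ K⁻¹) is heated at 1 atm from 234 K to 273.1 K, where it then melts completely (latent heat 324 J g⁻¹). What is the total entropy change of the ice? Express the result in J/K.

Warming step: ΔS₁ = m c ln(T_tr/T_i) = 159 × 2.09 × ln(273.1/234) = 51.35 J/K.
Phase change: ΔS₂ = +mL/T_tr = 159 × 324 / 273.1 = 188.6 J/K.
ΔS_total = (51.35) + (188.6) = 240 J/K.

ΔS = 240 J/K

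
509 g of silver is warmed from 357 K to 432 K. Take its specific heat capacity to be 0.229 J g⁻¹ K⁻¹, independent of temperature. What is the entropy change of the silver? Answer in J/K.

ΔS = 22.2 J/K

ΔS = ∫dQ_rev/T = m c ln(T₂/T₁) = 509 × 0.229 × ln(432/357) = 22.2 J/K.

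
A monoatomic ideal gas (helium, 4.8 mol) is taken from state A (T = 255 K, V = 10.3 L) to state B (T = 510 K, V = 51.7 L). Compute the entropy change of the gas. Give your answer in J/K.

ΔS = 106 J/K

Entropy is a state function: ΔS = nC_V ln(T₂/T₁) + nR ln(V₂/V₁), with C_V = 3R/2 = 12.47 J mol⁻¹ K⁻¹ for a monoatomic ideal gas.
ΔS = 4.8 × [12.47 × ln(510/255) + 8.314 × ln(51.7/10.3)] = 106 J/K.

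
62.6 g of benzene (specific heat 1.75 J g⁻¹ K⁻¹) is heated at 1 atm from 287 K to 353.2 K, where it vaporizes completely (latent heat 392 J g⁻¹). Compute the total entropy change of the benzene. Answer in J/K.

Warming step: ΔS₁ = m c ln(T_tr/T_i) = 62.6 × 1.75 × ln(353.2/287) = 22.74 J/K.
Phase change: ΔS₂ = +mL/T_tr = 62.6 × 392 / 353.2 = 69.48 J/K.
ΔS_total = (22.74) + (69.48) = 92.2 J/K.

ΔS = 92.2 J/K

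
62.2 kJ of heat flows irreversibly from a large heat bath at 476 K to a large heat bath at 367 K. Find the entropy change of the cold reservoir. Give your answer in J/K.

The cold reservoir gains heat Q, so ΔS_cold = +Q/T_C = 62200/367 = 169 J/K.

ΔS_cold = 169 J/K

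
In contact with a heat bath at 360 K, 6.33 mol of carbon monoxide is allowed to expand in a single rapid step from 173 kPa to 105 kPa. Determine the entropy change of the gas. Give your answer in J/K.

ΔS_gas = 26.3 J/K

Entropy is a state function, so ΔS_gas depends only on the end states.
For an isothermal ideal gas ΔS_gas = nR ln(P₁/P₂) = 6.33 × 8.314 × ln(173/105) = 26.3 J/K.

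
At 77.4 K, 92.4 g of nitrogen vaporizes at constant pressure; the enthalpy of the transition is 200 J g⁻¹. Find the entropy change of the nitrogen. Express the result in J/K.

ΔS = 239 J/K

Heat absorbed by the substance: Q = mL = 92.4 × 200 = 18480 J.
At constant T, ΔS = Q_rev/T = 18480 / 77.4 = 239 J/K.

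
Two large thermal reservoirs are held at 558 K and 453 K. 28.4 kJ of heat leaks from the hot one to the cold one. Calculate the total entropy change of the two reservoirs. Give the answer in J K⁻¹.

ΔS_total = 11.8 J/K

ΔS_hot = −Q/T_H = −28400/558 = -50.9 J/K and ΔS_cold = +Q/T_C = 28400/453 = 62.69 J/K.
ΔS_total = -50.9 + 62.69 = 11.8 J/K, positive as the second law requires.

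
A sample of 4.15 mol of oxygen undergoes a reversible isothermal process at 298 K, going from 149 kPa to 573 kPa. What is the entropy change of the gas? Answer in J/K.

For an isothermal ideal gas ΔS_gas = nR ln(P₁/P₂) = 4.15 × 8.314 × ln(149/573) = -46.5 J/K.

ΔS_gas = -46.5 J/K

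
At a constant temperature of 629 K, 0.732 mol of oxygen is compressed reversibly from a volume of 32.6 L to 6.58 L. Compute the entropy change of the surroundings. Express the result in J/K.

For an isothermal ideal gas ΔS_gas = nR ln(V₂/V₁) = 0.732 × 8.314 × ln(6.58/32.6) = -9.74 J/K.
The process is reversible, so ΔS_surr = −ΔS_gas = 9.74 J/K and ΔS_universe = 0.

ΔS_surr = 9.74 J/K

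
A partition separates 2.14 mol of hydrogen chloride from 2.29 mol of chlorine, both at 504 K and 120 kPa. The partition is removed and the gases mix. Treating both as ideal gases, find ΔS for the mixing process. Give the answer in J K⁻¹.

Mole fractions: x_A = 2.14/4.43 = 0.483, x_B = 0.517.
ΔS_mix = −R(n_A ln x_A + n_B ln x_B) = −8.314 × (2.14 ln 0.483 + 2.29 ln 0.517) = 25.5 J/K.

ΔS_mix = 25.5 J/K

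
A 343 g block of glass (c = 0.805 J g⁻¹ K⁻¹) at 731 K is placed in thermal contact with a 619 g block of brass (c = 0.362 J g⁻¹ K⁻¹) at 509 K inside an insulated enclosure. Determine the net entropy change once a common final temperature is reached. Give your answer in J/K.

Energy balance: T_f = (m₁c₁T₁ + m₂c₂T₂)/(m₁c₁ + m₂c₂) = 631.55 K.
ΔS₁ = m₁c₁ ln(T_f/T₁) = 276.115 × ln(631.55/731) = -40.38 J/K.
ΔS₂ = m₂c₂ ln(T_f/T₂) = 224.078 × ln(631.55/509) = 48.34 J/K.
ΔS_total = -40.38 + 48.34 = 7.96 J/K.

ΔS_total = 7.96 J/K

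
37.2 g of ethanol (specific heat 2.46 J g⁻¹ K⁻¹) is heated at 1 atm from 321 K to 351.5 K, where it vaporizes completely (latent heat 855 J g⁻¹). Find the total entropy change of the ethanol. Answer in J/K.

Warming step: ΔS₁ = m c ln(T_tr/T_i) = 37.2 × 2.46 × ln(351.5/321) = 8.306 J/K.
Phase change: ΔS₂ = +mL/T_tr = 37.2 × 855 / 351.5 = 90.49 J/K.
ΔS_total = (8.306) + (90.49) = 98.8 J/K.

ΔS = 98.8 J/K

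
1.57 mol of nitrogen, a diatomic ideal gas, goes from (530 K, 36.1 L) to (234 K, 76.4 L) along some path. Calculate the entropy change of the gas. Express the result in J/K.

ΔS = -16.9 J/K

Entropy is a state function: ΔS = nC_V ln(T₂/T₁) + nR ln(V₂/V₁), with C_V = 5R/2 = 20.79 J mol⁻¹ K⁻¹ for a diatomic ideal gas.
ΔS = 1.57 × [20.79 × ln(234/530) + 8.314 × ln(76.4/36.1)] = -16.9 J/K.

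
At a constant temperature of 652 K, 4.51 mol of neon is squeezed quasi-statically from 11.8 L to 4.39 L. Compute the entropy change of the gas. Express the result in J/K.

For an isothermal ideal gas ΔS_gas = nR ln(V₂/V₁) = 4.51 × 8.314 × ln(4.39/11.8) = -37.1 J/K.

ΔS_gas = -37.1 J/K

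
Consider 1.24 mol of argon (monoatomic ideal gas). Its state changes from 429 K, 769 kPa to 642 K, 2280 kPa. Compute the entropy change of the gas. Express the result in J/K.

ΔS = nC_p ln(T₂/T₁) − nR ln(P₂/P₁), with C_p = 5R/2 = 20.79 J mol⁻¹ K⁻¹ for a monoatomic ideal gas.
ΔS = 1.24 × [20.79 × ln(642/429) − 8.314 × ln(2280/769)] = -0.815 J/K.

ΔS = -0.815 J/K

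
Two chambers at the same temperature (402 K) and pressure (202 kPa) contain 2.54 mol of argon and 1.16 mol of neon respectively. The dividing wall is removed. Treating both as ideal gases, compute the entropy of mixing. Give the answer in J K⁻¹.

Mole fractions: x_A = 2.54/3.7 = 0.686, x_B = 0.314.
ΔS_mix = −R(n_A ln x_A + n_B ln x_B) = −8.314 × (2.54 ln 0.686 + 1.16 ln 0.314) = 19.1 J/K.

ΔS_mix = 19.1 J/K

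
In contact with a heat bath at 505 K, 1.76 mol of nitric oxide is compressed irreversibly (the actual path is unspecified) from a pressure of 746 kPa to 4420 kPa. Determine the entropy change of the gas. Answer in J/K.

ΔS_gas = -26 J/K

Entropy is a state function, so ΔS_gas depends only on the end states.
For an isothermal ideal gas ΔS_gas = nR ln(P₁/P₂) = 1.76 × 8.314 × ln(746/4420) = -26 J/K.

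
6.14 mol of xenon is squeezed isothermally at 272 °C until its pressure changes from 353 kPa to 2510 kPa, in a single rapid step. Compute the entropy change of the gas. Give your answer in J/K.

ΔS_gas = -100 J/K

Entropy is a state function, so ΔS_gas depends only on the end states.
For an isothermal ideal gas ΔS_gas = nR ln(P₁/P₂) = 6.14 × 8.314 × ln(353/2510) = -100 J/K.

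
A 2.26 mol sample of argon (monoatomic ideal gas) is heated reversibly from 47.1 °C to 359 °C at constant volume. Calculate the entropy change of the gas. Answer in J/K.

In kelvin: T₁ = 320.25 K, T₂ = 632.15 K. At constant volume, ΔS = nC_V ln(T₂/T₁) with C_V = 3R/2 = 12.47 J mol⁻¹ K⁻¹.
ΔS = 2.26 × 12.47 × ln(632.15/320.25) = 19.2 J/K.

ΔS = 19.2 J/K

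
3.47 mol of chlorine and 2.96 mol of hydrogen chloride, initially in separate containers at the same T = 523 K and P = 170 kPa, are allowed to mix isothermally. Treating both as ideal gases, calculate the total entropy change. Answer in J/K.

ΔS_mix = 36.9 J/K

Mole fractions: x_A = 3.47/6.43 = 0.54, x_B = 0.46.
ΔS_mix = −R(n_A ln x_A + n_B ln x_B) = −8.314 × (3.47 ln 0.54 + 2.96 ln 0.46) = 36.9 J/K.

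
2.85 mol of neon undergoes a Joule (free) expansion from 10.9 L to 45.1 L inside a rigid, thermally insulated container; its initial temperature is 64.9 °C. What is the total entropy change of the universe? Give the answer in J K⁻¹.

ΔS_universe = 33.6 J/K

No heat is exchanged and no work is done, so the ideal-gas temperature stays constant.
Entropy is a state function; using a reversible isothermal path, ΔS_gas = nR ln(V₂/V₁) = 2.85 × 8.314 × ln(45.1/10.9) = 33.6 J/K.
The insulated surroundings exchange no heat, so ΔS_surr = 0 and ΔS_universe = ΔS_gas.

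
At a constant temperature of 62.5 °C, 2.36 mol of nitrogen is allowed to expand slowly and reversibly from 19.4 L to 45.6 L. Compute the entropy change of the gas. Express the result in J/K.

For an isothermal ideal gas ΔS_gas = nR ln(V₂/V₁) = 2.36 × 8.314 × ln(45.6/19.4) = 16.8 J/K.

ΔS_gas = 16.8 J/K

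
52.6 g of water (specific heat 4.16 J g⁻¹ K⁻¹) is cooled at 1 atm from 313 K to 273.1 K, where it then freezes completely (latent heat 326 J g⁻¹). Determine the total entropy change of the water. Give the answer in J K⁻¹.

ΔS = -92.6 J/K

Cooling step: ΔS₁ = m c ln(T_tr/T_i) = 52.6 × 4.16 × ln(273.1/313) = -29.84 J/K.
Phase change: ΔS₂ = −mL/T_tr = −52.6 × 326 / 273.1 = -62.79 J/K.
ΔS_total = (-29.84) + (-62.79) = -92.6 J/K.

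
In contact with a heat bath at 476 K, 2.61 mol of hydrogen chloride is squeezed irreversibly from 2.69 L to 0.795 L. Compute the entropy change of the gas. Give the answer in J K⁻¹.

Entropy is a state function, so ΔS_gas depends only on the end states.
For an isothermal ideal gas ΔS_gas = nR ln(V₂/V₁) = 2.61 × 8.314 × ln(0.795/2.69) = -26.5 J/K.

ΔS_gas = -26.5 J/K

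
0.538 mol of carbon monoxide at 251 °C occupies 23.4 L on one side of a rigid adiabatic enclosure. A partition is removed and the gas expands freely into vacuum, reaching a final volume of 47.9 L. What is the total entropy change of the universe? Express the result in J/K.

No heat is exchanged and no work is done, so the ideal-gas temperature stays constant.
Entropy is a state function; using a reversible isothermal path, ΔS_gas = nR ln(V₂/V₁) = 0.538 × 8.314 × ln(47.9/23.4) = 3.2 J/K.
The insulated surroundings exchange no heat, so ΔS_surr = 0 and ΔS_universe = ΔS_gas.

ΔS_universe = 3.2 J/K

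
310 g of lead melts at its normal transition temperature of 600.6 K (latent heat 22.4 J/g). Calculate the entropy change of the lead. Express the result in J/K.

Heat absorbed by the substance: Q = mL = 310 × 22.4 = 6944 J.
At constant T, ΔS = Q_rev/T = 6944 / 600.6 = 11.6 J/K.

ΔS = 11.6 J/K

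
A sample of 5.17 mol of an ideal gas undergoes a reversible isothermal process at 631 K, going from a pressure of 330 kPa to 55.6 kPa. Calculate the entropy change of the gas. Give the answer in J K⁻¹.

ΔS_gas = 76.5 J/K

For an isothermal ideal gas ΔS_gas = nR ln(P₁/P₂) = 5.17 × 8.314 × ln(330/55.6) = 76.5 J/K.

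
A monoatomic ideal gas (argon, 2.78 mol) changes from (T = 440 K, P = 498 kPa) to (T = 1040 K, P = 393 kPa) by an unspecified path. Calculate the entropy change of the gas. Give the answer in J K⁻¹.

ΔS = 55.2 J/K

ΔS = nC_p ln(T₂/T₁) − nR ln(P₂/P₁), with C_p = 5R/2 = 20.79 J mol⁻¹ K⁻¹ for a monoatomic ideal gas.
ΔS = 2.78 × [20.79 × ln(1040/440) − 8.314 × ln(393/498)] = 55.2 J/K.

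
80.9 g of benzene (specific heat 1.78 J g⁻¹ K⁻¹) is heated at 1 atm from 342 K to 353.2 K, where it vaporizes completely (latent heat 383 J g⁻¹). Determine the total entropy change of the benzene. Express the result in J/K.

Warming step: ΔS₁ = m c ln(T_tr/T_i) = 80.9 × 1.78 × ln(353.2/342) = 4.64 J/K.
Phase change: ΔS₂ = +mL/T_tr = 80.9 × 383 / 353.2 = 87.73 J/K.
ΔS_total = (4.64) + (87.73) = 92.4 J/K.

ΔS = 92.4 J/K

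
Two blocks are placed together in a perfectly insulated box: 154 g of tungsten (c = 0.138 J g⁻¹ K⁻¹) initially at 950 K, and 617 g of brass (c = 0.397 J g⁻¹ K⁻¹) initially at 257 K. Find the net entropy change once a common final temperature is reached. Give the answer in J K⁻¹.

ΔS_total = 24.1 J/K

Energy balance: T_f = (m₁c₁T₁ + m₂c₂T₂)/(m₁c₁ + m₂c₂) = 312.33 K.
ΔS₁ = m₁c₁ ln(T_f/T₁) = 21.252 × ln(312.33/950) = -23.64 J/K.
ΔS₂ = m₂c₂ ln(T_f/T₂) = 244.949 × ln(312.33/257) = 47.76 J/K.
ΔS_total = -23.64 + 47.76 = 24.1 J/K.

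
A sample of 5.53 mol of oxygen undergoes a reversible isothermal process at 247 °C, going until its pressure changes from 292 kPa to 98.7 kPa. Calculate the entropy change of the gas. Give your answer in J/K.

For an isothermal ideal gas ΔS_gas = nR ln(P₁/P₂) = 5.53 × 8.314 × ln(292/98.7) = 49.9 J/K.

ΔS_gas = 49.9 J/K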